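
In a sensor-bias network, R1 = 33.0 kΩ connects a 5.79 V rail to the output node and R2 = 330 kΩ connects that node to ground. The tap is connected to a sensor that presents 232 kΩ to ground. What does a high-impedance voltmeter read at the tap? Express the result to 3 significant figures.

V_out ≈ 4.66 V

The load sits in parallel with R2: R2‖R_L = (330 × 232) / (330 + 232) = 136.2 kΩ.
V_out = 5.79 × 136.2 / (33.0 + 136.2) = 5.79 × 136.2/169.2 = 4.66 V.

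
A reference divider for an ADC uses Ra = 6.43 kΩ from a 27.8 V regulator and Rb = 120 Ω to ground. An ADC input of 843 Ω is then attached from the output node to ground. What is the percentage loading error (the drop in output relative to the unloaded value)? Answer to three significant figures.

12.3 %

Unloaded V = 27.8 × 120/6550 = 0.50931 V.
Loaded: Rb‖R_L = 105.0 Ω, giving V = 27.8 × 105.0/6535 = 0.44687 V.
Drop = (0.50931 − 0.44687) / 0.50931 = 12.3 %.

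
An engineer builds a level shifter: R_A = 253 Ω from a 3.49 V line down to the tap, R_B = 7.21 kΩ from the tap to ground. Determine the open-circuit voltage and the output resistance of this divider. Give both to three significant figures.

V_th = 3.37 V, R_th = 244 Ω

V_th is the open-circuit tap voltage: 3.49 × 7210/(253 + 7210) = 3.37 V.
With the supply zeroed, R_A and R_B appear in parallel from the tap: R_th = R_A‖R_B = (253 × 7210)/7463 = 244 Ω.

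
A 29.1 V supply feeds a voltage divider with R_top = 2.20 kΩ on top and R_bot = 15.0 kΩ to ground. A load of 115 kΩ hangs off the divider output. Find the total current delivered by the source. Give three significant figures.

R_bot‖R_L = 13.27 kΩ, so the source sees R_top + R_bot‖R_L = 15.47 kΩ.
I = 29.1 V / 15.47 kΩ = 1.88 mA.

I ≈ 1.88 mA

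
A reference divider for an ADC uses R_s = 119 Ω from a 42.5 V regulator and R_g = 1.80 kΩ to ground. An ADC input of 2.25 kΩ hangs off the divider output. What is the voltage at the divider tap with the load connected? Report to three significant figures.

V_out ≈ 38.0 V

The load sits in parallel with R_g: R_g‖R_L = (1800 × 2250) / (1800 + 2250) = 1000 Ω.
V_out = 42.5 × 1000 / (119 + 1000) = 42.5 × 1000/1119 = 38.0 V.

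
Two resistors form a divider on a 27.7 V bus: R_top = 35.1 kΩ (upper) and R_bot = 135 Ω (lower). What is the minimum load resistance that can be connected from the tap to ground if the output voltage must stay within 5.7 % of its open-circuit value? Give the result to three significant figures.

Output resistance R_th = R_top‖R_bot = (35100 × 135)/35240 = 134.5 Ω.
The fractional drop is R_th/(R_th + R_L); requiring this ≤ 0.0570 gives R_L ≥ R_th(1/0.0570 − 1) = 134.5 × 16.54 = 2.22 kΩ.

R_L(min) ≈ 2.22 kΩ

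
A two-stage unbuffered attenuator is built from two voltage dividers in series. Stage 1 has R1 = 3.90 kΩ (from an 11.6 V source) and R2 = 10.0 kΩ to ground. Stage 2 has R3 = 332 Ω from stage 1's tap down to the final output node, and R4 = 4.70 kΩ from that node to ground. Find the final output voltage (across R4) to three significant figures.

Stage 2 presents R3+R4 = 5032 Ω as a load on stage 1's tap.
Stage 1's lower leg becomes R2‖(R3+R4) = 3348 Ω, so V_mid = 11.6 × 3348/7248 = 5.358 V.
Stage 2 is itself unloaded: V_out = V_mid × R4/(R3+R4) = 5.358 × 4700/5032 = 5.00 V.

V_out ≈ 5.00 V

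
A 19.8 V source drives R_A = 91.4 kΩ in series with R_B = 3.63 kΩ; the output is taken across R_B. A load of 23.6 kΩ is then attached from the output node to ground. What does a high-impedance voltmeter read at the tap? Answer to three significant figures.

V_out ≈ 0.659 V

The load sits in parallel with R_B: R_B‖R_L = (3.63 × 23.6) / (3.63 + 23.6) = 3.146 kΩ.
V_out = 19.8 × 3.146 / (91.4 + 3.146) = 19.8 × 3.146/94.55 = 0.659 V.
(Unloaded it would have been 0.756 V.)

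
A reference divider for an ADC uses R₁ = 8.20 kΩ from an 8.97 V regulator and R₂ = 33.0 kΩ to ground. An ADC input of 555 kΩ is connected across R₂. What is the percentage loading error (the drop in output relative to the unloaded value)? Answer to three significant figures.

1.17 %

The divider's output (Thévenin) resistance is R₁‖R₂ = 6.568 kΩ.
Fractional drop under load = R_th/(R_th + R_L) = 6.568 / (6.568 + 555) = 0.01170.
So the output falls by 1.17 %.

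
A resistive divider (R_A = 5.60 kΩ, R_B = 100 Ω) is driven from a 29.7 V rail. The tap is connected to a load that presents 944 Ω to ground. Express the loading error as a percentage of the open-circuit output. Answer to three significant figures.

Unloaded V = 29.7 × 100/5700 = 0.52105 V.
Loaded: R_B‖R_L = 90.42 Ω, giving V = 29.7 × 90.42/5690 = 0.47194 V.
Drop = (0.52105 − 0.47194) / 0.52105 = 9.43 %.

9.43 %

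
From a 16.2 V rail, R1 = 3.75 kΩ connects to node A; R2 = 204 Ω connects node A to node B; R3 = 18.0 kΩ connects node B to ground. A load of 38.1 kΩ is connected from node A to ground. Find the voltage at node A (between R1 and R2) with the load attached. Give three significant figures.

Below node A the series string R2+R3 = 18200 Ω sits in parallel with the 38100 Ω load: 12320 Ω.
V_A = 16.2 × 12320/(3750 + 12320) = 12.4 V.

V ≈ 12.4 V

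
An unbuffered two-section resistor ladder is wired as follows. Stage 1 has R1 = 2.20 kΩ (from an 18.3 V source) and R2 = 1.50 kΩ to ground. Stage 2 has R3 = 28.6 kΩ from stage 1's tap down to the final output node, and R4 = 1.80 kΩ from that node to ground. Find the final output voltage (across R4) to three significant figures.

V_out ≈ 0.427 V

Stage 2 presents R3+R4 = 30.40 kΩ as a load on stage 1's tap.
Stage 1's lower leg becomes R2‖(R3+R4) = 1.429 kΩ, so V_mid = 18.3 × 1.429/3.629 = 7.207 V.
Stage 2 is itself unloaded: V_out = V_mid × R4/(R3+R4) = 7.207 × 1.80/30.40 = 0.427 V.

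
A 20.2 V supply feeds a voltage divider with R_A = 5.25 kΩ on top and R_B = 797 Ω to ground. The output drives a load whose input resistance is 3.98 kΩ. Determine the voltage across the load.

The load sits in parallel with R_B: R_B‖R_L = (797 × 3980) / (797 + 3980) = 664.0 Ω.
V_out = 20.2 × 664.0 / (5250 + 664.0) = 20.2 × 664.0/5914 = 2.27 V.

V_out ≈ 2.27 V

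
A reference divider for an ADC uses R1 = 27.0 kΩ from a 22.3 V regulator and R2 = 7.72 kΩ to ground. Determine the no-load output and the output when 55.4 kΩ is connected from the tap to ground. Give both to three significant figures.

Unloaded: 4.96 V; loaded: 4.47 V

Open-circuit: V = 22.3 × 7.72/(27.0 + 7.72) = 4.96 V.
With the load, R2 becomes R2‖R_L = 6.776 kΩ, so V = 22.3 × 6.776/33.78 = 4.47 V.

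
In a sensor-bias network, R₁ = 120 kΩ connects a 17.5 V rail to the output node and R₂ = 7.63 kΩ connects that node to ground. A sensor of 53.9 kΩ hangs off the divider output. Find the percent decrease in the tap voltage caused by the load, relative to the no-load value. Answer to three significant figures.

The divider's output (Thévenin) resistance is R₁‖R₂ = 7.174 kΩ.
Fractional drop under load = R_th/(R_th + R_L) = 7.174 / (7.174 + 53.9) = 0.1175.
So the output falls by 11.7 %.

11.7 %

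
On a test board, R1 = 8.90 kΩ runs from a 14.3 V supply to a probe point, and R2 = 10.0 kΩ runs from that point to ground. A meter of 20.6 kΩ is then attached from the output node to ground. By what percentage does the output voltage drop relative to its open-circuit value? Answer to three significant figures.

18.6 %

The divider's output (Thévenin) resistance is R1‖R2 = 4.709 kΩ.
Fractional drop under load = R_th/(R_th + R_L) = 4.709 / (4.709 + 20.6) = 0.1861.
So the output falls by 18.6 %.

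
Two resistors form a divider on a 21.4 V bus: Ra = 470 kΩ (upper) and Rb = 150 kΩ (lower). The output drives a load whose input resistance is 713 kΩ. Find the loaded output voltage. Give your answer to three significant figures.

The load sits in parallel with Rb: Rb‖R_L = (150 × 713) / (150 + 713) = 123.9 kΩ.
V_out = 21.4 × 123.9 / (470 + 123.9) = 21.4 × 123.9/593.9 = 4.47 V.
(Unloaded it would have been 5.18 V.)

V_out ≈ 4.47 V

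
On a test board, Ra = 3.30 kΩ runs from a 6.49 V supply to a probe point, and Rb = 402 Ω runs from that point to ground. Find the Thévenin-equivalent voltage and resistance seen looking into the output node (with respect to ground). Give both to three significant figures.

V_th is the open-circuit tap voltage: 6.49 × 402/(3300 + 402) = 0.705 V.
With the supply zeroed, Ra and Rb appear in parallel from the tap: R_th = Ra‖Rb = (3300 × 402)/3702 = 358 Ω.

V_th = 0.705 V, R_th = 358 Ω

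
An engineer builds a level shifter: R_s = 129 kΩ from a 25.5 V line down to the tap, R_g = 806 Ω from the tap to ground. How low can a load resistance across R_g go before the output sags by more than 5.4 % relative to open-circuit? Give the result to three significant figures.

R_L(min) ≈ 14.0 kΩ

Output resistance R_th = R_s‖R_g = (129000 × 806)/129800 = 801.0 Ω.
The fractional drop is R_th/(R_th + R_L); requiring this ≤ 0.0540 gives R_L ≥ R_th(1/0.0540 − 1) = 801.0 × 17.52 = 14.0 kΩ.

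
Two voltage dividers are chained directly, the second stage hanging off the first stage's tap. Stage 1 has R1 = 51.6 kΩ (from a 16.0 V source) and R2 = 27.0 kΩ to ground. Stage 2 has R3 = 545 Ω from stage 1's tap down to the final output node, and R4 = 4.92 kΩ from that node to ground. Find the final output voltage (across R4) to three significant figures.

Stage 2 presents R3+R4 = 5465 Ω as a load on stage 1's tap.
Stage 1's lower leg becomes R2‖(R3+R4) = 4545 Ω, so V_mid = 16.0 × 4545/56150 = 1.295 V.
Stage 2 is itself unloaded: V_out = V_mid × R4/(R3+R4) = 1.295 × 4920/5465 = 1.17 V.

V_out ≈ 1.17 V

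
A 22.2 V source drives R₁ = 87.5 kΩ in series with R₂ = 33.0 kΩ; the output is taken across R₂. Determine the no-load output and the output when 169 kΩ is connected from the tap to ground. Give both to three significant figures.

Open-circuit: V = 22.2 × 33.0/(87.5 + 33.0) = 6.08 V.
With the load, R₂ becomes R₂‖R_L = 27.61 kΩ, so V = 22.2 × 27.61/115.1 = 5.32 V.

Unloaded: 6.08 V; loaded: 5.32 V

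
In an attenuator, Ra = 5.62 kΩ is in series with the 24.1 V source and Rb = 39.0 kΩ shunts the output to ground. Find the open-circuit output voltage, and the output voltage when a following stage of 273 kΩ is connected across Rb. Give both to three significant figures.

Unloaded: 21.1 V; loaded: 20.7 V

Open-circuit: V = 24.1 × 39.0/(5.62 + 39.0) = 21.1 V.
With the load, Rb becomes Rb‖R_L = 34.12 kΩ, so V = 24.1 × 34.12/39.74 = 20.7 V.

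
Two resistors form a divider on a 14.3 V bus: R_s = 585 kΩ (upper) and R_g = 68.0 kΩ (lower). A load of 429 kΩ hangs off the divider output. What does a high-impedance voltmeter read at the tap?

V_out ≈ 1.30 V

The load sits in parallel with R_g: R_g‖R_L = (68.0 × 429) / (68.0 + 429) = 58.70 kΩ.
V_out = 14.3 × 58.70 / (585 + 58.70) = 14.3 × 58.70/643.7 = 1.30 V.
(Unloaded it would have been 1.49 V.)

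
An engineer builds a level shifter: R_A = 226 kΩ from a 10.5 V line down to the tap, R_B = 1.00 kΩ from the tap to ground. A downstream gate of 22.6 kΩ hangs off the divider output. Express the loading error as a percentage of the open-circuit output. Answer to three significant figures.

The divider's output (Thévenin) resistance is R_A‖R_B = 0.9956 kΩ.
Fractional drop under load = R_th/(R_th + R_L) = 0.9956 / (0.9956 + 22.6) = 0.04219.
So the output falls by 4.22 %.

4.22 %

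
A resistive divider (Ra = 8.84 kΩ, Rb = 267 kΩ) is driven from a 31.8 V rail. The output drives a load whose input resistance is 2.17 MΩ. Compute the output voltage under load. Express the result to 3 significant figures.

V_out ≈ 30.7 V

The load sits in parallel with Rb: Rb‖R_L = (267 × 2170) / (267 + 2170) = 237.7 kΩ.
V_out = 31.8 × 237.7 / (8.84 + 237.7) = 31.8 × 237.7/246.6 = 30.7 V.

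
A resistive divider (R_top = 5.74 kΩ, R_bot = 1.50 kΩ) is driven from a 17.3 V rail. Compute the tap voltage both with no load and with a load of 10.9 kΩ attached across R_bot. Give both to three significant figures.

Open-circuit: V = 17.3 × 1.50/(5.74 + 1.50) = 3.58 V.
With the load, R_bot becomes R_bot‖R_L = 1.319 kΩ, so V = 17.3 × 1.319/7.059 = 3.23 V.

Unloaded: 3.58 V; loaded: 3.23 V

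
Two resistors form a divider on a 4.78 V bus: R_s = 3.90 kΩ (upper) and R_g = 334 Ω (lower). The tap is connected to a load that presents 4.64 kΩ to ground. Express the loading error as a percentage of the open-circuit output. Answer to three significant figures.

6.22 %

The divider's output (Thévenin) resistance is R_s‖R_g = 307.7 Ω.
Fractional drop under load = R_th/(R_th + R_L) = 307.7 / (307.7 + 4640) = 0.06218.
So the output falls by 6.22 %.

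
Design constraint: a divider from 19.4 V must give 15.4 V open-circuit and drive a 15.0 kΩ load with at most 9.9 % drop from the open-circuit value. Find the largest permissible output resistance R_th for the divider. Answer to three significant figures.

Loading drop = R_th/(R_th + R_L) ≤ 0.0990, so R_th ≤ R_L · ε/(1−ε) = 15.0 kΩ × 0.0990/0.9010 = 1.65 kΩ.

R_th ≤ 1.65 kΩ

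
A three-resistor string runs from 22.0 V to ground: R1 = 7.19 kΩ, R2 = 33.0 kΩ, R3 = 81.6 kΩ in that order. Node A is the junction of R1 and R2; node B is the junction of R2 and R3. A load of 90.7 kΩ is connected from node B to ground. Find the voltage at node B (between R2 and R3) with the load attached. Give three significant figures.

At node B, R3 is in parallel with the load: R3‖R_L = 42.95 kΩ.
Below node A the resistance is R2 + (R3‖R_L) = 75.95 kΩ, so V_A = 22.0 × 75.95/83.14 = 20.10 V.
Then V_B = V_A × (R3‖R_L)/(R2 + R3‖R_L) = 20.10 × 42.95/75.95 = 11.4 V.

V ≈ 11.4 V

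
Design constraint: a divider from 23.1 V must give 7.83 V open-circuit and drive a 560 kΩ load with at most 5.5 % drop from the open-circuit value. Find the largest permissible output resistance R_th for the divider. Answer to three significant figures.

Loading drop = R_th/(R_th + R_L) ≤ 0.0550, so R_th ≤ R_L · ε/(1−ε) = 560 kΩ × 0.0550/0.9450 = 32.6 kΩ.

R_th ≤ 32.6 kΩ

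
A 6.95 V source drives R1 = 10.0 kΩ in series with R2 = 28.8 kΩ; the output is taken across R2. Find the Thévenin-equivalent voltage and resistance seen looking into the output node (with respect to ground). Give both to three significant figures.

V_th is the open-circuit tap voltage: 6.95 × 28.8/(10.0 + 28.8) = 5.16 V.
With the supply zeroed, R1 and R2 appear in parallel from the tap: R_th = R1‖R2 = (10.0 × 28.8)/38.80 = 7.42 kΩ.

V_th = 5.16 V, R_th = 7.42 kΩ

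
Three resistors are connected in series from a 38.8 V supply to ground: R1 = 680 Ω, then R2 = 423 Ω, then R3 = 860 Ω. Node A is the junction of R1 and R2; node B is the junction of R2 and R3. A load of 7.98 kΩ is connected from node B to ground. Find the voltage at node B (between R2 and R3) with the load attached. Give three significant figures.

At node B, R3 is in parallel with the load: R3‖R_L = 776.3 Ω.
Below node A the resistance is R2 + (R3‖R_L) = 1199 Ω, so V_A = 38.8 × 1199/1879 = 24.76 V.
Then V_B = V_A × (R3‖R_L)/(R2 + R3‖R_L) = 24.76 × 776.3/1199 = 16.0 V.

V ≈ 16.0 V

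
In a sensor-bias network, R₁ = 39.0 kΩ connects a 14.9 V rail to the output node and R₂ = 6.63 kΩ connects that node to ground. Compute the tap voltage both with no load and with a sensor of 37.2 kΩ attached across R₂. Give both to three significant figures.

Open-circuit: V = 14.9 × 6.63/(39.0 + 6.63) = 2.16 V.
With the load, R₂ becomes R₂‖R_L = 5.627 kΩ, so V = 14.9 × 5.627/44.63 = 1.88 V.

Unloaded: 2.16 V; loaded: 1.88 V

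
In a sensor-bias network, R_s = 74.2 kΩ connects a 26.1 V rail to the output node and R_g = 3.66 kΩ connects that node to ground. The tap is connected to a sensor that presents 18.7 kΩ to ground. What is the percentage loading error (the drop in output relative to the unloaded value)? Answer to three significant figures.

15.7 %

Unloaded V = 26.1 × 3.66/77.86 = 1.227 V.
Loaded: R_g‖R_L = 3.061 kΩ, giving V = 26.1 × 3.061/77.26 = 1.034 V.
Drop = (1.227 − 1.034) / 1.227 = 15.7 %.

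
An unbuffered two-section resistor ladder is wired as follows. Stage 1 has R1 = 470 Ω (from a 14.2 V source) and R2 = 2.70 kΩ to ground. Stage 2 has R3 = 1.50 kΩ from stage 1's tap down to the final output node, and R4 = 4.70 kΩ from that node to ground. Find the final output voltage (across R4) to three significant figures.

Stage 2 presents R3+R4 = 6200 Ω as a load on stage 1's tap.
Stage 1's lower leg becomes R2‖(R3+R4) = 1881 Ω, so V_mid = 14.2 × 1881/2351 = 11.36 V.
Stage 2 is itself unloaded: V_out = V_mid × R4/(R3+R4) = 11.36 × 4700/6200 = 8.61 V.

V_out ≈ 8.61 V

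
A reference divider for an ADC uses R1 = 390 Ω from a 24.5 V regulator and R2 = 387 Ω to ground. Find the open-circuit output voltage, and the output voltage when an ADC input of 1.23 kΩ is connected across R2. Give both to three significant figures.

Unloaded: 12.2 V; loaded: 10.5 V

Open-circuit: V = 24.5 × 387/(390 + 387) = 12.2 V.
With the load, R2 becomes R2‖R_L = 294.4 Ω, so V = 24.5 × 294.4/684.4 = 10.5 V.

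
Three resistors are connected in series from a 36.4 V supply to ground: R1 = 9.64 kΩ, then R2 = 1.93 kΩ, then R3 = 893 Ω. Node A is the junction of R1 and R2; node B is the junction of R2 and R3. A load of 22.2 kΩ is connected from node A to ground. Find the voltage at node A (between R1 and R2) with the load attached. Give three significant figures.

Below node A the series string R2+R3 = 2823 Ω sits in parallel with the 22200 Ω load: 2505 Ω.
V_A = 36.4 × 2505/(9640 + 2505) = 7.51 V.

V ≈ 7.51 V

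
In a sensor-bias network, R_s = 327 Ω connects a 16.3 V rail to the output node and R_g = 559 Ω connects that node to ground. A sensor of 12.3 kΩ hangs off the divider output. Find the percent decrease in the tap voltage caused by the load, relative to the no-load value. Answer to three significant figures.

The divider's output (Thévenin) resistance is R_s‖R_g = 206.3 Ω.
Fractional drop under load = R_th/(R_th + R_L) = 206.3 / (206.3 + 12300) = 0.01650.
So the output falls by 1.65 %.

1.65 %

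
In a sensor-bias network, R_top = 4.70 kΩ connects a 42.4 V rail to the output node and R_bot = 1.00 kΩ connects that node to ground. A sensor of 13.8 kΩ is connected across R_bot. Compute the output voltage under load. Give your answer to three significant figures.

V_out ≈ 7.02 V

The load sits in parallel with R_bot: R_bot‖R_L = (1.00 × 13.8) / (1.00 + 13.8) = 0.9324 kΩ.
V_out = 42.4 × 0.9324 / (4.70 + 0.9324) = 42.4 × 0.9324/5.632 = 7.02 V.
(Unloaded it would have been 7.44 V.)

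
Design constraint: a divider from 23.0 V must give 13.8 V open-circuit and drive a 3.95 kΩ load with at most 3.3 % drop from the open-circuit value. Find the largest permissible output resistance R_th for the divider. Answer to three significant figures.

Loading drop = R_th/(R_th + R_L) ≤ 0.0330, so R_th ≤ R_L · ε/(1−ε) = 3.95 kΩ × 0.0330/0.9670 = 135 Ω.

R_th ≤ 135 Ω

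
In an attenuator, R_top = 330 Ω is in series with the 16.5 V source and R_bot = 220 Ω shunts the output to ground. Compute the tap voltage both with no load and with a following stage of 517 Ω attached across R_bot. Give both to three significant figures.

Unloaded: 6.60 V; loaded: 5.26 V

Open-circuit: V = 16.5 × 220/(330 + 220) = 6.60 V.
With the load, R_bot becomes R_bot‖R_L = 154.3 Ω, so V = 16.5 × 154.3/484.3 = 5.26 V.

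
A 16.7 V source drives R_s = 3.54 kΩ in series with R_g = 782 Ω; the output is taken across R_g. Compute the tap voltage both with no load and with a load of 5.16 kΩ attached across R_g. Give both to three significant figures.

Open-circuit: V = 16.7 × 782/(3540 + 782) = 3.02 V.
With the load, R_g becomes R_g‖R_L = 679.1 Ω, so V = 16.7 × 679.1/4219 = 2.69 V.

Unloaded: 3.02 V; loaded: 2.69 V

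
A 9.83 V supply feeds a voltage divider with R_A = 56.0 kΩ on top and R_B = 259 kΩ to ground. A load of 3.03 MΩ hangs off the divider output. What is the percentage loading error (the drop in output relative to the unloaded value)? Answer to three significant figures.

The divider's output (Thévenin) resistance is R_A‖R_B = 46.04 kΩ.
Fractional drop under load = R_th/(R_th + R_L) = 46.04 / (46.04 + 3030) = 0.01497.
So the output falls by 1.50 %.

1.50 %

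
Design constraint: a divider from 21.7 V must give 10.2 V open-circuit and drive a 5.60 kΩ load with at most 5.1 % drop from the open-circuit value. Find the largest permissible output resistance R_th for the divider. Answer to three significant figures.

R_th ≤ 301 Ω

Loading drop = R_th/(R_th + R_L) ≤ 0.0510, so R_th ≤ R_L · ε/(1−ε) = 5.60 kΩ × 0.0510/0.9490 = 301 Ω.
(Any R1, R2 with R2/(R1+R2) = 0.470 and R1‖R2 ≤ 301 Ω will meet the spec.)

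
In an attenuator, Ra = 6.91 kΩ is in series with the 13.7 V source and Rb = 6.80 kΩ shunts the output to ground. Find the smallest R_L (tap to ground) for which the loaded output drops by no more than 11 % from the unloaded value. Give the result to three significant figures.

R_L(min) ≈ 27.7 kΩ

Output resistance R_th = Ra‖Rb = (6.91 × 6.80)/13.71 = 3.427 kΩ.
The fractional drop is R_th/(R_th + R_L); requiring this ≤ 0.110 gives R_L ≥ R_th(1/0.110 − 1) = 3.427 × 8.091 = 27.7 kΩ.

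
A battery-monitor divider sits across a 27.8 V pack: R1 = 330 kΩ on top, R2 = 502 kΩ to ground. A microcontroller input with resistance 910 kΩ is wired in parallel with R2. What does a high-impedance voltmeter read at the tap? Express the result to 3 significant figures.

V_out ≈ 13.8 V

The load sits in parallel with R2: R2‖R_L = (502 × 910) / (502 + 910) = 323.5 kΩ.
V_out = 27.8 × 323.5 / (330 + 323.5) = 27.8 × 323.5/653.5 = 13.8 V.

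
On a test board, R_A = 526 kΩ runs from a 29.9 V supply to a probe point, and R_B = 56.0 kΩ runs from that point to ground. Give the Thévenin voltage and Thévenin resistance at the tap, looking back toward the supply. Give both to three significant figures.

V_th is the open-circuit tap voltage: 29.9 × 56.0/(526 + 56.0) = 2.88 V.
With the supply zeroed, R_A and R_B appear in parallel from the tap: R_th = R_A‖R_B = (526 × 56.0)/582.0 = 50.6 kΩ.

V_th = 2.88 V, R_th = 50.6 kΩ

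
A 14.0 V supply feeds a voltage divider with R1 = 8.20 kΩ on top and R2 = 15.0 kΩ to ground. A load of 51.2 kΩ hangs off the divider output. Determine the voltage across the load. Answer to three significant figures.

V_out ≈ 8.20 V

The load sits in parallel with R2: R2‖R_L = (15.0 × 51.2) / (15.0 + 51.2) = 11.60 kΩ.
V_out = 14.0 × 11.60 / (8.20 + 11.60) = 14.0 × 11.60/19.80 = 8.20 V.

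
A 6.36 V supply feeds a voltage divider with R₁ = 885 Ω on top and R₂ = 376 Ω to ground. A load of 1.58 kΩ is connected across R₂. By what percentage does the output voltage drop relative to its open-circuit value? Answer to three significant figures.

14.3 %

Unloaded V = 6.36 × 376/1261 = 1.8964 V.
Loaded: R₂‖R_L = 303.7 Ω, giving V = 6.36 × 303.7/1189 = 1.6250 V.
Drop = (1.8964 − 1.6250) / 1.8964 = 14.3 %.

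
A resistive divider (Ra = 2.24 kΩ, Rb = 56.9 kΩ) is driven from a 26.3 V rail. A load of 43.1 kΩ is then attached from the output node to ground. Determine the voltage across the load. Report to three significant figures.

The load sits in parallel with Rb: Rb‖R_L = (56.9 × 43.1) / (56.9 + 43.1) = 24.52 kΩ.
V_out = 26.3 × 24.52 / (2.24 + 24.52) = 26.3 × 24.52/26.76 = 24.1 V.

V_out ≈ 24.1 V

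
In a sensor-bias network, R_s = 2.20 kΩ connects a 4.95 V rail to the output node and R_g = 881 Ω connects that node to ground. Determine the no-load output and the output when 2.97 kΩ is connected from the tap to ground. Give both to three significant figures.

Open-circuit: V = 4.95 × 881/(2200 + 881) = 1.42 V.
With the load, R_g becomes R_g‖R_L = 679.5 Ω, so V = 4.95 × 679.5/2879 = 1.17 V.

Unloaded: 1.42 V; loaded: 1.17 V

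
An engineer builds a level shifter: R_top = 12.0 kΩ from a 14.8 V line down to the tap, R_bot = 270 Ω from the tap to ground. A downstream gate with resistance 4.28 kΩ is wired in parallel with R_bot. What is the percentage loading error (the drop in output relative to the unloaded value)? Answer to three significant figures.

5.81 %

The divider's output (Thévenin) resistance is R_top‖R_bot = 264.1 Ω.
Fractional drop under load = R_th/(R_th + R_L) = 264.1 / (264.1 + 4280) = 0.05811.
So the output falls by 5.81 %.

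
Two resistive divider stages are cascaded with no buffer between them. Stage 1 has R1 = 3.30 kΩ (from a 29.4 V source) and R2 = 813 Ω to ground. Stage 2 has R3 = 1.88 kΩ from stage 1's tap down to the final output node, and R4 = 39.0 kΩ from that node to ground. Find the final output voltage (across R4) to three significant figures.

Stage 2 presents R3+R4 = 40880 Ω as a load on stage 1's tap.
Stage 1's lower leg becomes R2‖(R3+R4) = 797.1 Ω, so V_mid = 29.4 × 797.1/4097 = 5.720 V.
Stage 2 is itself unloaded: V_out = V_mid × R4/(R3+R4) = 5.720 × 39000/40880 = 5.46 V.

V_out ≈ 5.46 V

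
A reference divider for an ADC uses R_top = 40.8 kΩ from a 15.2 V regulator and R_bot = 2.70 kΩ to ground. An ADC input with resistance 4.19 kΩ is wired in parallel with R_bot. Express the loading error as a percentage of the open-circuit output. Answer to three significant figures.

The divider's output (Thévenin) resistance is R_top‖R_bot = 2.532 kΩ.
Fractional drop under load = R_th/(R_th + R_L) = 2.532 / (2.532 + 4.19) = 0.3767.
So the output falls by 37.7 %.

37.7 %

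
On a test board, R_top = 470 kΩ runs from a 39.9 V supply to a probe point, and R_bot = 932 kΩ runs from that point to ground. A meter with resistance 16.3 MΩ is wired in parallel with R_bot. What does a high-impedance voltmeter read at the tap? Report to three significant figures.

The load sits in parallel with R_bot: R_bot‖R_L = (932 × 16300) / (932 + 16300) = 881.6 kΩ.
V_out = 39.9 × 881.6 / (470 + 881.6) = 39.9 × 881.6/1352 = 26.0 V.

V_out ≈ 26.0 V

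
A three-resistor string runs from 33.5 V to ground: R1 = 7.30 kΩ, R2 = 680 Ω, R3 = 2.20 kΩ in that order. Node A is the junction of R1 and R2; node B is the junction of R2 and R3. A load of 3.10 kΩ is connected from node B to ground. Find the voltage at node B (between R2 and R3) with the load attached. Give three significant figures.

V ≈ 4.65 V

At node B, R3 is in parallel with the load: R3‖R_L = 1287 Ω.
Below node A the resistance is R2 + (R3‖R_L) = 1967 Ω, so V_A = 33.5 × 1967/9267 = 7.110 V.
Then V_B = V_A × (R3‖R_L)/(R2 + R3‖R_L) = 7.110 × 1287/1967 = 4.65 V.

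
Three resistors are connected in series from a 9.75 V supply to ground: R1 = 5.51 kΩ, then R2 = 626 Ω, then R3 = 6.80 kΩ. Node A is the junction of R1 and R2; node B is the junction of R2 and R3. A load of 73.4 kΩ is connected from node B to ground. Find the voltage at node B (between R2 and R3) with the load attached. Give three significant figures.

At node B, R3 is in parallel with the load: R3‖R_L = 6223 Ω.
Below node A the resistance is R2 + (R3‖R_L) = 6849 Ω, so V_A = 9.75 × 6849/12360 = 5.403 V.
Then V_B = V_A × (R3‖R_L)/(R2 + R3‖R_L) = 5.403 × 6223/6849 = 4.91 V.

V ≈ 4.91 V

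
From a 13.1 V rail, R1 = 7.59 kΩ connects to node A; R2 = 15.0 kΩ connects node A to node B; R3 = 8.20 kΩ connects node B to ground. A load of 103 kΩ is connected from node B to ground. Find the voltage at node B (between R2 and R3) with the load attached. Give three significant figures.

V ≈ 3.30 V

At node B, R3 is in parallel with the load: R3‖R_L = 7.595 kΩ.
Below node A the resistance is R2 + (R3‖R_L) = 22.60 kΩ, so V_A = 13.1 × 22.60/30.19 = 9.806 V.
Then V_B = V_A × (R3‖R_L)/(R2 + R3‖R_L) = 9.806 × 7.595/22.60 = 3.30 V.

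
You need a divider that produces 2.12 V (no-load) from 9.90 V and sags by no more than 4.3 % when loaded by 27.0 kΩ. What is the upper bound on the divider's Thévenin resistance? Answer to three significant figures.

R_th ≤ 1.21 kΩ

Loading drop = R_th/(R_th + R_L) ≤ 0.0430, so R_th ≤ R_L · ε/(1−ε) = 27.0 kΩ × 0.0430/0.9570 = 1.21 kΩ.
(Any R1, R2 with R2/(R1+R2) = 0.214 and R1‖R2 ≤ 1.21 kΩ will meet the spec.)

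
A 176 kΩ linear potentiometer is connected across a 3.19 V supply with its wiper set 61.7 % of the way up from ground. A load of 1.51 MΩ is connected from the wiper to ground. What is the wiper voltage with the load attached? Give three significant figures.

The wiper splits the pot into (1−α)R = 67.41 kΩ above and αR = 108.6 kΩ below.
Lower section ‖ load = 101.3 kΩ.
V_wiper = 3.19 × 101.3/(67.41 + 101.3) = 1.92 V.

V ≈ 1.92 V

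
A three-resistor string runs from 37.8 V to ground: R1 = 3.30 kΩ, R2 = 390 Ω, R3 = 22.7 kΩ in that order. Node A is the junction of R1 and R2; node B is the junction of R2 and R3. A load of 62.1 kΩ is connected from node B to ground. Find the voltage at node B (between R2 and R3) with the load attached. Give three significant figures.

At node B, R3 is in parallel with the load: R3‖R_L = 16620 Ω.
Below node A the resistance is R2 + (R3‖R_L) = 17010 Ω, so V_A = 37.8 × 17010/20310 = 31.66 V.
Then V_B = V_A × (R3‖R_L)/(R2 + R3‖R_L) = 31.66 × 16620/17010 = 30.9 V.

V ≈ 30.9 V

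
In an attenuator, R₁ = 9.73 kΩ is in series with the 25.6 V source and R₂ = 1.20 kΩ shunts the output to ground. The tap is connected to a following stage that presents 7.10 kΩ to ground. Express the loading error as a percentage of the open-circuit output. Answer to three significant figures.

Unloaded V = 25.6 × 1.20/10.93 = 2.8106 V.
Loaded: R₂‖R_L = 1.027 kΩ, giving V = 25.6 × 1.027/10.76 = 2.4430 V.
Drop = (2.8106 − 2.4430) / 2.8106 = 13.1 %.

13.1 %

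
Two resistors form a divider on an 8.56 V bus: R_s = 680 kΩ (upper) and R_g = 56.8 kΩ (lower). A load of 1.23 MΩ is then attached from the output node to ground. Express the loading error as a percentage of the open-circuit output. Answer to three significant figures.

The divider's output (Thévenin) resistance is R_s‖R_g = 52.42 kΩ.
Fractional drop under load = R_th/(R_th + R_L) = 52.42 / (52.42 + 1230) = 0.04088.
So the output falls by 4.09 %.

4.09 %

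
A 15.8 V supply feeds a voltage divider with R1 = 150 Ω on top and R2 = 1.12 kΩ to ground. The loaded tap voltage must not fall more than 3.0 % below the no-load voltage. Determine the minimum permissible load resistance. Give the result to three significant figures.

Output resistance R_th = R1‖R2 = (150 × 1120)/1270 = 132.3 Ω.
The fractional drop is R_th/(R_th + R_L); requiring this ≤ 0.0300 gives R_L ≥ R_th(1/0.0300 − 1) = 132.3 × 32.33 = 4.28 kΩ.

R_L(min) ≈ 4.28 kΩ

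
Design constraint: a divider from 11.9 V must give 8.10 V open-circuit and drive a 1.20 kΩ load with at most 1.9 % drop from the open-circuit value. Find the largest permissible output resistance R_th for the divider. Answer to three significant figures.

R_th ≤ 23.2 Ω

Loading drop = R_th/(R_th + R_L) ≤ 0.0190, so R_th ≤ R_L · ε/(1−ε) = 1.20 kΩ × 0.0190/0.9810 = 23.2 Ω.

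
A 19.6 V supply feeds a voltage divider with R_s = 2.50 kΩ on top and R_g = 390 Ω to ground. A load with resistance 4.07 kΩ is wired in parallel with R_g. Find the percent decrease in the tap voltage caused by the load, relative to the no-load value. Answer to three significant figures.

7.65 %

The divider's output (Thévenin) resistance is R_s‖R_g = 337.4 Ω.
Fractional drop under load = R_th/(R_th + R_L) = 337.4 / (337.4 + 4070) = 0.07655.
So the output falls by 7.65 %.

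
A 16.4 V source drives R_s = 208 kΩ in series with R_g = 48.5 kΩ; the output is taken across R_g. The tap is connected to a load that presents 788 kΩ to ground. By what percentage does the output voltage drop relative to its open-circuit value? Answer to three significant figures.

The divider's output (Thévenin) resistance is R_s‖R_g = 39.33 kΩ.
Fractional drop under load = R_th/(R_th + R_L) = 39.33 / (39.33 + 788) = 0.04754.
So the output falls by 4.75 %.

4.75 %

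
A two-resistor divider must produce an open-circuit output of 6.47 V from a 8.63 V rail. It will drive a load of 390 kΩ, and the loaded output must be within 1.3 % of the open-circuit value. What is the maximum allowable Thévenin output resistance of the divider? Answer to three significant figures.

R_th ≤ 5.14 kΩ

Loading drop = R_th/(R_th + R_L) ≤ 0.0130, so R_th ≤ R_L · ε/(1−ε) = 390 kΩ × 0.0130/0.9870 = 5.14 kΩ.
(Any R1, R2 with R2/(R1+R2) = 0.750 and R1‖R2 ≤ 5.14 kΩ will meet the spec.)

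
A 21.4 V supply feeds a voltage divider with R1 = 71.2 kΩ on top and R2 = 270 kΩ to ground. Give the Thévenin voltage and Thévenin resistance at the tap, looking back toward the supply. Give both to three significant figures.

V_th = 16.9 V, R_th = 56.3 kΩ

V_th is the open-circuit tap voltage: 21.4 × 270/(71.2 + 270) = 16.9 V.
With the supply zeroed, R1 and R2 appear in parallel from the tap: R_th = R1‖R2 = (71.2 × 270)/341.2 = 56.3 kΩ.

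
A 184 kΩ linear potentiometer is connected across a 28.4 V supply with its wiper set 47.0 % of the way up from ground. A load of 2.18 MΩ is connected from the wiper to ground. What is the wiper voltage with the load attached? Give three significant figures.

V ≈ 13.1 V

The wiper splits the pot into (1−α)R = 97.52 kΩ above and αR = 86.48 kΩ below.
Lower section ‖ load = 83.18 kΩ.
V_wiper = 28.4 × 83.18/(97.52 + 83.18) = 13.1 V.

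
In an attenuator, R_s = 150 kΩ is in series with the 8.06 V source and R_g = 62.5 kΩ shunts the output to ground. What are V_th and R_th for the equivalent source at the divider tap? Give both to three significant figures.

V_th = 2.37 V, R_th = 44.1 kΩ

V_th is the open-circuit tap voltage: 8.06 × 62.5/(150 + 62.5) = 2.37 V.
With the supply zeroed, R_s and R_g appear in parallel from the tap: R_th = R_s‖R_g = (150 × 62.5)/212.5 = 44.1 kΩ.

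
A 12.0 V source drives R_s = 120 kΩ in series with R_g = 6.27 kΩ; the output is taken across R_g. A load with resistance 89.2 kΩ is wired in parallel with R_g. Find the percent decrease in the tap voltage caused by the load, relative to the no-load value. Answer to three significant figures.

6.26 %

The divider's output (Thévenin) resistance is R_s‖R_g = 5.959 kΩ.
Fractional drop under load = R_th/(R_th + R_L) = 5.959 / (5.959 + 89.2) = 0.06262.
So the output falls by 6.26 %.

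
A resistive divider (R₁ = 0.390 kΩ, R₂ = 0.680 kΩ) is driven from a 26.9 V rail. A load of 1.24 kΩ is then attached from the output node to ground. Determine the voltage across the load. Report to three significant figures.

V_out ≈ 14.2 V

The load sits in parallel with R₂: R₂‖R_L = (680 × 1240) / (680 + 1240) = 439.2 Ω.
V_out = 26.9 × 439.2 / (390 + 439.2) = 26.9 × 439.2/829.2 = 14.2 V.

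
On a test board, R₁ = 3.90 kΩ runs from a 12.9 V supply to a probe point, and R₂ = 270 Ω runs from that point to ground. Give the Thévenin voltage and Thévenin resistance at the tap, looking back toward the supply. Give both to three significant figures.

V_th is the open-circuit tap voltage: 12.9 × 270/(3900 + 270) = 0.835 V.
With the supply zeroed, R₁ and R₂ appear in parallel from the tap: R_th = R₁‖R₂ = (3900 × 270)/4170 = 253 Ω.

V_th = 0.835 V, R_th = 253 Ω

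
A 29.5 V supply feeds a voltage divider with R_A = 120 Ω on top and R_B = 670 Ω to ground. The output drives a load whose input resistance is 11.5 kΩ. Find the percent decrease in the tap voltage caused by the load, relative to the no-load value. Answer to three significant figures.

0.877 %

The divider's output (Thévenin) resistance is R_A‖R_B = 101.8 Ω.
Fractional drop under load = R_th/(R_th + R_L) = 101.8 / (101.8 + 11500) = 0.008772.
So the output falls by 0.877 %.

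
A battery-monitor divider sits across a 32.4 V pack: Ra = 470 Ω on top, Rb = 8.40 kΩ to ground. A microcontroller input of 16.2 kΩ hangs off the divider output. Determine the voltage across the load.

V_out ≈ 29.9 V

The load sits in parallel with Rb: Rb‖R_L = (8400 × 16200) / (8400 + 16200) = 5532 Ω.
V_out = 32.4 × 5532 / (470 + 5532) = 32.4 × 5532/6002 = 29.9 V.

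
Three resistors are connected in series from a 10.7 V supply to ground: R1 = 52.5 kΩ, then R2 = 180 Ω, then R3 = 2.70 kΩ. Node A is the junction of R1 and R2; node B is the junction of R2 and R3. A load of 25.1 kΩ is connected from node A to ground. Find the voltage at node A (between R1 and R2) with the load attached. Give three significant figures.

V ≈ 0.502 V

Below node A the series string R2+R3 = 2880 Ω sits in parallel with the 25100 Ω load: 2584 Ω.
V_A = 10.7 × 2584/(52500 + 2584) = 0.502 V.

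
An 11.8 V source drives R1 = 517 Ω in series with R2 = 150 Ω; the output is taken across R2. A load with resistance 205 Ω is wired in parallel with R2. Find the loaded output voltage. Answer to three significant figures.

V_out ≈ 1.69 V

The load sits in parallel with R2: R2‖R_L = (150 × 205) / (150 + 205) = 86.62 Ω.
V_out = 11.8 × 86.62 / (517 + 86.62) = 11.8 × 86.62/603.6 = 1.69 V.
(Unloaded it would have been 2.65 V.)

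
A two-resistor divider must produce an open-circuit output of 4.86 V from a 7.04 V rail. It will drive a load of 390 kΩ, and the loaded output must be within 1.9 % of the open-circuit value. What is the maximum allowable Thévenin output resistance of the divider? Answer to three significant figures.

R_th ≤ 7.55 kΩ

Loading drop = R_th/(R_th + R_L) ≤ 0.0190, so R_th ≤ R_L · ε/(1−ε) = 390 kΩ × 0.0190/0.9810 = 7.55 kΩ.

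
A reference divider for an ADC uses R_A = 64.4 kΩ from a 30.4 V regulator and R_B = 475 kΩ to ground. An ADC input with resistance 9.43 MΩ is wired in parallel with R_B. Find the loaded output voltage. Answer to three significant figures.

V_out ≈ 26.6 V

The load sits in parallel with R_B: R_B‖R_L = (475 × 9430) / (475 + 9430) = 452.2 kΩ.
V_out = 30.4 × 452.2 / (64.4 + 452.2) = 30.4 × 452.2/516.6 = 26.6 V.
(Unloaded it would have been 26.8 V.)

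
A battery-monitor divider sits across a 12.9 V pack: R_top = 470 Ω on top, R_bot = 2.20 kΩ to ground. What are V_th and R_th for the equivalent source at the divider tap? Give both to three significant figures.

V_th is the open-circuit tap voltage: 12.9 × 2200/(470 + 2200) = 10.6 V.
With the supply zeroed, R_top and R_bot appear in parallel from the tap: R_th = R_top‖R_bot = (470 × 2200)/2670 = 387 Ω.

V_th = 10.6 V, R_th = 387 Ω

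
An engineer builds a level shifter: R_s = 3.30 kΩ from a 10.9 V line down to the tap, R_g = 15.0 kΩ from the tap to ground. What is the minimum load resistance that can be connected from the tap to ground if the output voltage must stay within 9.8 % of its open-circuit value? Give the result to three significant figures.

R_L(min) ≈ 24.9 kΩ

Output resistance R_th = R_s‖R_g = (3.30 × 15.0)/18.30 = 2.705 kΩ.
The fractional drop is R_th/(R_th + R_L); requiring this ≤ 0.0980 gives R_L ≥ R_th(1/0.0980 − 1) = 2.705 × 9.204 = 24.9 kΩ.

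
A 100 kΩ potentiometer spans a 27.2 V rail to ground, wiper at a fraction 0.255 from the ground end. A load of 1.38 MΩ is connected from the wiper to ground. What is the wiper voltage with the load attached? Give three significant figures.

V ≈ 6.84 V

The wiper splits the pot into (1−α)R = 74.50 kΩ above and αR = 25.50 kΩ below.
Lower section ‖ load = 25.04 kΩ.
V_wiper = 27.2 × 25.04/(74.50 + 25.04) = 6.84 V.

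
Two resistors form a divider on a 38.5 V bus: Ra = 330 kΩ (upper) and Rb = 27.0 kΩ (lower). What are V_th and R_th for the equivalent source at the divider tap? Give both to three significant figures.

V_th is the open-circuit tap voltage: 38.5 × 27.0/(330 + 27.0) = 2.91 V.
With the supply zeroed, Ra and Rb appear in parallel from the tap: R_th = Ra‖Rb = (330 × 27.0)/357.0 = 25.0 kΩ.

V_th = 2.91 V, R_th = 25.0 kΩ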